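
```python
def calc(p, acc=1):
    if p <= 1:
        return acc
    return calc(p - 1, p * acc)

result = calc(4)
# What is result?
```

Accumulator trace (n, acc): (4, 1) -> (3, 4) -> (2, 12) -> (1, 24) -> return 24

Answer: 24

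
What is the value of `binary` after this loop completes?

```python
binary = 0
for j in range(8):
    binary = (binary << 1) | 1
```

Build 8 consecutive 1-bits: 0b11111111
`binary` takes the values: 0 → 1 → 3 → 7 → 15 → 31 → 63 → 127 → 255

Answer: 255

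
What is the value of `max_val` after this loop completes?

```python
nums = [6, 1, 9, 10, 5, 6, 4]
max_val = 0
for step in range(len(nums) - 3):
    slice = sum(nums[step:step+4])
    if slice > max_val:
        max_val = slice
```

Max sum of 4-element window in [6, 1, 9, 10, 5, 6, 4]
`max_val` takes the values: 0 → 26 → 30

Answer: 30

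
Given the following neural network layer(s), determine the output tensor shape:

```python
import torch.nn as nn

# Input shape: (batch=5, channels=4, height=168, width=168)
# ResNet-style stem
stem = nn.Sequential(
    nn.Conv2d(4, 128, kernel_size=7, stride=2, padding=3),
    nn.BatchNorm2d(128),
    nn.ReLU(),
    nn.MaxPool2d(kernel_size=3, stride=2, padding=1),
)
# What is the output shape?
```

Input: (5, 4, 168, 168) -> after Conv2d 7x7 stride=2: (5, 128, 84, 84) -> Output: (5, 128, 42, 42)

Answer: (5, 128, 42, 42)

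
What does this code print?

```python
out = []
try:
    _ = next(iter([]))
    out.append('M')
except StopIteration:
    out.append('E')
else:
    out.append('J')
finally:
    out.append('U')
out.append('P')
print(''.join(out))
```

Execution trace: 'E' (except StopIteration) → 'U' (finally) → 'P' (after the try/except). Output: EUP

Answer: EUP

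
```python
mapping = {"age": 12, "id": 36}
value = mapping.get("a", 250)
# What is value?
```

Trace:
`mapping = {"age": 12, "id": 36}` → mapping = {'age': 12, 'id': 36}
`value = mapping.get("a", 250)` → value = 250
So value = 250

Answer: 250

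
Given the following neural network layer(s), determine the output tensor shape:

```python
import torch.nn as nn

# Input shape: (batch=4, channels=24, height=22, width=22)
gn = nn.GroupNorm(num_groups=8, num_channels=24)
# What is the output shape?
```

Input: (4, 24, 22, 22) -> Output: (4, 24, 22, 22)

Answer: (4, 24, 22, 22)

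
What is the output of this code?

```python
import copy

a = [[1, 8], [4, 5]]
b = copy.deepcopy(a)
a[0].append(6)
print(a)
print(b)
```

Key concept: deep copy is fully independent.
Step by step:
`a = [[1, 8], [4, 5]]` → a = [[1, 8], [4, 5]]
`b = copy.deepcopy(a)` → b = [[1, 8], [4, 5]]
`a[0].append(6)` → a = [[1, 8, 6], [4, 5]]
`print(a)` → prints [[1, 8, 6], [4, 5]]
`print(b)` → prints [[1, 8], [4, 5]]

Answer:
[[1, 8, 6], [4, 5]]
[[1, 8], [4, 5]]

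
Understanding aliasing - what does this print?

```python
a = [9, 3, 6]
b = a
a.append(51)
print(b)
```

Key concept: basic list aliasing.
Step by step:
`a = [9, 3, 6]` → a = [9, 3, 6]
`b = a` → b = [9, 3, 6] (same object as a)
`a.append(51)` → a = [9, 3, 6, 51] (same object as b); b = [9, 3, 6, 51] (same object as a)
`print(b)` → prints [9, 3, 6, 51]

Answer: [9, 3, 6, 51]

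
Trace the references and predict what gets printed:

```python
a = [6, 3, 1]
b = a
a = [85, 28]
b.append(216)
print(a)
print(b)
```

Key concept: rebinding vs mutation: a is rebound to a new list, b still points at the original.
Step by step:
`a = [6, 3, 1]` → a = [6, 3, 1]
`b = a` → b = [6, 3, 1] (same object as a)
`a = [85, 28]` → a = [85, 28]
`b.append(216)` → b = [6, 3, 1, 216]
`print(a)` → prints [85, 28]
`print(b)` → prints [6, 3, 1, 216]

Answer:
[85, 28]
[6, 3, 1, 216]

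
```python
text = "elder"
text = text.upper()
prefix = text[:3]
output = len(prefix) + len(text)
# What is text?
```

Trace:
`text = "elder"` → text = 'elder'
`text = text.upper()` → text = 'ELDER'
`prefix = text[:3]` → prefix = 'ELD'
`output = len(prefix) + len(text)` → output = 8
So text = 'ELDER'

Answer: 'ELDER'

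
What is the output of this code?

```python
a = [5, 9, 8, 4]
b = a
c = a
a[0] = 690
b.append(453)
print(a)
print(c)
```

Key concept: multiple aliases.
Step by step:
`a = [5, 9, 8, 4]` → a = [5, 9, 8, 4]
`b = a` → b = [5, 9, 8, 4] (same object as a)
`c = a` → c = [5, 9, 8, 4] (same object as a, b)
`a[0] = 690` → a = [690, 9, 8, 4] (same object as b, c); b = [690, 9, 8, 4] (same object as a, c); c = [690, 9, 8, 4] (same object as a, b)
`b.append(453)` → a = [690, 9, 8, 4, 453] (same object as b, c); b = [690, 9, 8, 4, 453] (same object as a, c); c = [690, 9, 8, 4, 453] (same object as a, b)
`print(a)` → prints [690, 9, 8, 4, 453]
`print(c)` → prints [690, 9, 8, 4, 453]

Answer:
[690, 9, 8, 4, 453]
[690, 9, 8, 4, 453]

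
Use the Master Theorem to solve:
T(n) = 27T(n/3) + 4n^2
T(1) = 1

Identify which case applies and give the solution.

a=27, b=3, f(n)=4n^2. log_3(27) = 3. Since c=2 < 3, Case 1 applies: T(n) = Θ(n^log_b(a)) = O(n^3).

Answer: O(n^3) - Case 1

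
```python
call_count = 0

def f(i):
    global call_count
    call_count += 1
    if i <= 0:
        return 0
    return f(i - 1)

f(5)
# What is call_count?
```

Linear recursion stepping by 1: 6 calls from i=5 down to ≤0.

Answer: 6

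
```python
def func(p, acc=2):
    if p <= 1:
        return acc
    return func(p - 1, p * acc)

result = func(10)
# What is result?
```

Accumulator trace (n, acc): (10, 2) -> (9, 20) -> (8, 180) -> (7, 1440) -> (6, 10080) -> (5, 60480) -> (4, 302400) -> (3, 1209600) -> (2, 3628800) -> (1, 7257600) -> return 7257600

Answer: 7257600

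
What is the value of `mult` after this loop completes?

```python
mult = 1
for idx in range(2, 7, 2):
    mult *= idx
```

Product of even numbers 2 to 6
`mult` takes the values: 1 → 2 → 8 → 48

Answer: 48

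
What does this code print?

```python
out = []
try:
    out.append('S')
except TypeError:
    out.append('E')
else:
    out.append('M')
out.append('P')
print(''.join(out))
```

Execution trace: 'S' (try body, no exception) → 'M' (else) → 'P' (after the try/except). Output: SMP

Answer: SMP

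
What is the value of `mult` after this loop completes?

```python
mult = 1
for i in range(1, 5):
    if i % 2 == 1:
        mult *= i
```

Product of odd numbers 1 to 4
`mult` takes the values: 1 → 3

Answer: 3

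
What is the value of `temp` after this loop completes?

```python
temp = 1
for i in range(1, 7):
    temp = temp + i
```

Start at 1, add 1 through 6
`temp` takes the values: 1 → 2 → 4 → 7 → 11 → 16 → 22

Answer: 22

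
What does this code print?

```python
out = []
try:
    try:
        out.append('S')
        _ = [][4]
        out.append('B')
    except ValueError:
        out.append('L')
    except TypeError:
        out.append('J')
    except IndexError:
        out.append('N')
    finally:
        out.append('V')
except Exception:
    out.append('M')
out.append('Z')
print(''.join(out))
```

Execution trace: 'S' (inner try body) → 'N' (inner except IndexError) → 'V' (inner finally) → 'Z' (after the try/except). Output: SNVZ

Answer: SNVZ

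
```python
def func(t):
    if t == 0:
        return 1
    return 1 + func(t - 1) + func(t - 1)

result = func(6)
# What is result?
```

func(t) = 1 + 2·func(t-1), func(0)=1. Closed form: (1+1)·2^6 - 1 = 127.

Answer: 127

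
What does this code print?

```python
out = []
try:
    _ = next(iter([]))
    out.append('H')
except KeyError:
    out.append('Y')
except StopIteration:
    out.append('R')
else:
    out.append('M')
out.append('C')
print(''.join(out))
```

Execution trace: 'R' (except StopIteration) → 'C' (after the try/except). Output: RC

Answer: RC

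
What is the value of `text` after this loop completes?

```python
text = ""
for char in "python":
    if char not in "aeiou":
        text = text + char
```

Remove vowels from 'python'
`text` takes the values: "" → "p" → "py" → "pyt" → "pyth" → "pythn"

Answer: "pythn"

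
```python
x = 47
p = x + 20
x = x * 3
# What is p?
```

Trace:
`x = 47` → x = 47
`p = x + 20` → p = 67
`x = x * 3` → x = 141
So p = 67

Answer: 67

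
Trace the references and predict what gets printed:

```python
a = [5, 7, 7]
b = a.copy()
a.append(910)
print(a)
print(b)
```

Key concept: list.copy() creates independent copy.
Step by step:
`a = [5, 7, 7]` → a = [5, 7, 7]
`b = a.copy()` → b = [5, 7, 7]
`a.append(910)` → a = [5, 7, 7, 910]
`print(a)` → prints [5, 7, 7, 910]
`print(b)` → prints [5, 7, 7]

Answer:
[5, 7, 7, 910]
[5, 7, 7]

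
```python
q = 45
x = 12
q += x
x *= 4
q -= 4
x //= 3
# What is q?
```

Trace:
`q = 45` → q = 45
`x = 12` → x = 12
`q += x` → q = 57
`x *= 4` → x = 48
`q -= 4` → q = 53
`x //= 3` → x = 16
So q = 53

Answer: 53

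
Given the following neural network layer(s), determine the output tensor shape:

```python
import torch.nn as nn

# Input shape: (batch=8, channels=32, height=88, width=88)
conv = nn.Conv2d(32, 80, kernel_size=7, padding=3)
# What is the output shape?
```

Input: (8, 32, 88, 88) -> Output: (8, 80, 88, 88)

Answer: (8, 80, 88, 88)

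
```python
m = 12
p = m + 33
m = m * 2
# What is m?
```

Trace:
`m = 12` → m = 12
`p = m + 33` → p = 45
`m = m * 2` → m = 24
So m = 24

Answer: 24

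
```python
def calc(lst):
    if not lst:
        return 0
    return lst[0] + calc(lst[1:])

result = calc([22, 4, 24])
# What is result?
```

22 + 4 + 24 + 0 = 50

Answer: 50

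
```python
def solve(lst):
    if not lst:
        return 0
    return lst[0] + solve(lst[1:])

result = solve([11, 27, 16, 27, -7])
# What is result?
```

11 + 27 + 16 + 27 + (-7) + 0 = 74

Answer: 74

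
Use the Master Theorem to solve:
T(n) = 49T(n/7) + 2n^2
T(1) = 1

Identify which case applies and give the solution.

a=49, b=7, f(n)=2n^2. log_7(49) = 2. Since c=2 = 2, Case 2 applies: T(n) = Θ(n^log_b(a) · log n) = O(n^2 log n).

Answer: O(n^2 log n) - Case 2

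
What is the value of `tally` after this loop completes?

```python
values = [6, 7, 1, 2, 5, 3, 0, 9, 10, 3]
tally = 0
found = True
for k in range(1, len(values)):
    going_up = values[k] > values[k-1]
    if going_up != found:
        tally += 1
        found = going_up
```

Count direction changes in [6, 7, 1, 2, 5, 3, 0, 9, 10, 3]
`tally` takes the values: 0 → 1 → 2 → 3 → 4 → 5

Answer: 5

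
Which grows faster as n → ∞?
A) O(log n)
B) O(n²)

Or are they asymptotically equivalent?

O(log n) vs O(n²): Higher order terms dominate.

Answer: B) O(n²) grows faster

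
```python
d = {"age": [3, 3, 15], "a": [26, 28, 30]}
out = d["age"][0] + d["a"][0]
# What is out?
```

Trace:
`d = {"age": [3, 3, 15], "a": [26, 28, 30]}` → d = {'age': [3, 3, 15], 'a': [26, 28, 30]}
`out = d["age"][0] + d["a"][0]` → out = 29
So out = 29

Answer: 29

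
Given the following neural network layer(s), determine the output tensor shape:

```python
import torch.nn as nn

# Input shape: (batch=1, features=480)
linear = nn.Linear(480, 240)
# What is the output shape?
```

Input: (1, 480) -> Output: (1, 240)

Answer: (1, 240)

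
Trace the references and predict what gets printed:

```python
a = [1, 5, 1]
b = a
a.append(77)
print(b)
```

Key concept: basic list aliasing.
Step by step:
`a = [1, 5, 1]` → a = [1, 5, 1]
`b = a` → b = [1, 5, 1] (same object as a)
`a.append(77)` → a = [1, 5, 1, 77] (same object as b); b = [1, 5, 1, 77] (same object as a)
`print(b)` → prints [1, 5, 1, 77]

Answer: [1, 5, 1, 77]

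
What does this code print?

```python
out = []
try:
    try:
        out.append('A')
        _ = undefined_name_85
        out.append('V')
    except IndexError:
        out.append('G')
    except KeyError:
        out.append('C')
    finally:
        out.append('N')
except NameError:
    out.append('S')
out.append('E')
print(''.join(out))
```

Execution trace: 'A' (try body) → 'N' (finally) → 'S' (outer except NameError) → 'E' (after the try/except). Output: ANSE

Answer: ANSE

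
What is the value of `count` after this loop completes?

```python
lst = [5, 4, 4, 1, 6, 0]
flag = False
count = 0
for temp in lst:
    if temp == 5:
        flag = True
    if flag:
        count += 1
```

Count elements after first 5 in [5, 4, 4, 1, 6, 0]
`count` takes the values: 0 → 1 → 2 → 3 → 4 → 5 → 6

Answer: 6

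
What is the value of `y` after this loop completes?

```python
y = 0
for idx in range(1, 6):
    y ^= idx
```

XOR of 1 to 5
`y` takes the values: 0 → 1 → 3 → 0 → 4 → 1

Answer: 1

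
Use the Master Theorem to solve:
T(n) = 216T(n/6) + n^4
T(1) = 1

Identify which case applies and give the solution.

a=216, b=6, f(n)=n^4. log_6(216) = 3. Since c=4 > 3 and the regularity condition holds (216(n/6)^4 = (216/6^4)n^4 with 216/6^4 < 1), Case 3 applies: T(n) = Θ(f(n)) = O(n^4).

Answer: O(n^4) - Case 3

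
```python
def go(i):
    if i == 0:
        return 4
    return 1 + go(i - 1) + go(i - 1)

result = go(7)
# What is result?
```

go(i) = 1 + 2·go(i-1), go(0)=4. Closed form: (4+1)·2^7 - 1 = 639.

Answer: 639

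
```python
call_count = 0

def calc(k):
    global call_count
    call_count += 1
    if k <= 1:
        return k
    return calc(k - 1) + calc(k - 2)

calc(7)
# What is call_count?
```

Calls(k) = 1 + Calls(k-1) + Calls(k-2); Calls(0)=Calls(1)=1. For k=7 this gives 41.

Answer: 41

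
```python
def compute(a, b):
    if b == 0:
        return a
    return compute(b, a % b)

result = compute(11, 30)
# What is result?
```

compute(11, 30) -> compute(30, 11) -> compute(11, 8) -> compute(8, 3) -> compute(3, 2) -> compute(2, 1) -> compute(1, 0) -> 1

Answer: 1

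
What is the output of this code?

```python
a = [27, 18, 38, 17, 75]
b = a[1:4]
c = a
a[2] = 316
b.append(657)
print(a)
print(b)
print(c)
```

Key concept: slice vs alias.
Step by step:
`a = [27, 18, 38, 17, 75]` → a = [27, 18, 38, 17, 75]
`b = a[1:4]` → b = [18, 38, 17]
`c = a` → c = [27, 18, 38, 17, 75] (same object as a)
`a[2] = 316` → a = [27, 18, 316, 17, 75] (same object as c); c = [27, 18, 316, 17, 75] (same object as a)
`b.append(657)` → b = [18, 38, 17, 657]
`print(a)` → prints [27, 18, 316, 17, 75]
`print(b)` → prints [18, 38, 17, 657]
`print(c)` → prints [27, 18, 316, 17, 75]

Answer:
[27, 18, 316, 17, 75]
[18, 38, 17, 657]
[27, 18, 316, 17, 75]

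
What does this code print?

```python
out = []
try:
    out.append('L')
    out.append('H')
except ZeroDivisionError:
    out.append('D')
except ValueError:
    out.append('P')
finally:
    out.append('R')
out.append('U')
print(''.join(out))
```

Execution trace: 'L' (try body) → 'H' (try body, no exception) → 'R' (finally) → 'U' (after the try/except). Output: LHRU

Answer: LHRU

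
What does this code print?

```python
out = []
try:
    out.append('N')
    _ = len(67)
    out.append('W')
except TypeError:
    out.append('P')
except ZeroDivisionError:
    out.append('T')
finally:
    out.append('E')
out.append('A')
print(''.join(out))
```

Execution trace: 'N' (try body) → 'P' (except TypeError) → 'E' (finally) → 'A' (after the try/except). Output: NPEA

Answer: NPEA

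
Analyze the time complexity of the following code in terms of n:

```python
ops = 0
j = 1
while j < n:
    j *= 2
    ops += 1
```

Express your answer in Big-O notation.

Each loop level contributes: log n. Multiplying the contributions gives O(log n).

Answer: O(log n)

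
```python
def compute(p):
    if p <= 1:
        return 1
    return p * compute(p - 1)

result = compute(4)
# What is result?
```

compute(4) = 4 * 3 * 2 * 1 = 24

Answer: 24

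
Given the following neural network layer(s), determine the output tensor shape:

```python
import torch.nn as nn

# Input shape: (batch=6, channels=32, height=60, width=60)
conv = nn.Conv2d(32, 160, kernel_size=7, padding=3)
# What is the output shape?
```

Input: (6, 32, 60, 60) -> Output: (6, 160, 60, 60)

Answer: (6, 160, 60, 60)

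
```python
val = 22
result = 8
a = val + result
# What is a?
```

Trace:
`val = 22` → val = 22
`result = 8` → result = 8
`a = val + result` → a = 30
So a = 30

Answer: 30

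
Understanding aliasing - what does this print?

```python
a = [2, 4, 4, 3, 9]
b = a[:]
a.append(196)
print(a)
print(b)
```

Key concept: slice [:] creates copy.
Step by step:
`a = [2, 4, 4, 3, 9]` → a = [2, 4, 4, 3, 9]
`b = a[:]` → b = [2, 4, 4, 3, 9]
`a.append(196)` → a = [2, 4, 4, 3, 9, 196]
`print(a)` → prints [2, 4, 4, 3, 9, 196]
`print(b)` → prints [2, 4, 4, 3, 9]

Answer:
[2, 4, 4, 3, 9, 196]
[2, 4, 4, 3, 9]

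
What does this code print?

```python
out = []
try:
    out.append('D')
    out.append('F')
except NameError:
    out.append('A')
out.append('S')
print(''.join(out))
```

Execution trace: 'D' (try body) → 'F' (try body, no exception) → 'S' (after the try/except). Output: DFS

Answer: DFS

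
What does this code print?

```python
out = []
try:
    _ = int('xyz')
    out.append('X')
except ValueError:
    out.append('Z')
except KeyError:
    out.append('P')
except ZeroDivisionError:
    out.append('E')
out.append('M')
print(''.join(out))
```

Execution trace: 'Z' (except ValueError) → 'M' (after the try/except). Output: ZM

Answer: ZM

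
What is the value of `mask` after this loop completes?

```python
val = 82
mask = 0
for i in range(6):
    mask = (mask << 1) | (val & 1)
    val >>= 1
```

Reverse lowest 6 bits of 82
`mask` takes the values: 0 → 1 → 2 → 4 → 9 → 18

Answer: 18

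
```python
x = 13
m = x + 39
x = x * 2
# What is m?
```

Trace:
`x = 13` → x = 13
`m = x + 39` → m = 52
`x = x * 2` → x = 26
So m = 52

Answer: 52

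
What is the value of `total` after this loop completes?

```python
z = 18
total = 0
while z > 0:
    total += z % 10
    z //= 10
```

Sum digits of 18
`total` takes the values: 0 → 8 → 9

Answer: 9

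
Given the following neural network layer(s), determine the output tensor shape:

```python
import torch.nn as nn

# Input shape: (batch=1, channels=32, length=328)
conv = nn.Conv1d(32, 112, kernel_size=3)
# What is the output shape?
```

Input: (1, 32, 328) -> Output: (1, 112, 326)

Answer: (1, 112, 326)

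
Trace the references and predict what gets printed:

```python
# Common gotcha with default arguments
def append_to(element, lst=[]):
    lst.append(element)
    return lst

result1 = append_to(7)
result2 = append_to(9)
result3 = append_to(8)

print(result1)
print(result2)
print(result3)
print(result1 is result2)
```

Key concept: mutable default argument gotcha.
Step by step:
`result1 = append_to(7)` → result1 = [7]
`result2 = append_to(9)` → result1 = [7, 9] (same object as result2); result2 = [7, 9] (same object as result1)
`result3 = append_to(8)` → result1 = [7, 9, 8] (same object as result2, result3); result2 = [7, 9, 8] (same object as result1, result3); result3 = [7, 9, 8] (same object as result1, result2)
`print(result1)` → prints [7, 9, 8]
`print(result2)` → prints [7, 9, 8]
`print(result3)` → prints [7, 9, 8]
`print(result1 is result2)` → prints True

Answer:
[7, 9, 8]
[7, 9, 8]
[7, 9, 8]
True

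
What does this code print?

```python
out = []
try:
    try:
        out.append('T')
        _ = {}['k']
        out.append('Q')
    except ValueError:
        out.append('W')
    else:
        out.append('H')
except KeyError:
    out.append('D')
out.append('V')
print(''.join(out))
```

Execution trace: 'T' (try body) → 'D' (outer except KeyError) → 'V' (after the try/except). Output: TDV

Answer: TDV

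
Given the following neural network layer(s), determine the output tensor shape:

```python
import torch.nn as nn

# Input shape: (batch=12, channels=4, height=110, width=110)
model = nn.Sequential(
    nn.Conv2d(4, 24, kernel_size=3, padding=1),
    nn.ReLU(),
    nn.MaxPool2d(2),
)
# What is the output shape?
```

Input: (12, 4, 110, 110) -> after Conv2d: (12, 24, 110, 110) -> after ReLU: (12, 24, 110, 110) -> Output: (12, 24, 55, 55)

Answer: (12, 24, 55, 55)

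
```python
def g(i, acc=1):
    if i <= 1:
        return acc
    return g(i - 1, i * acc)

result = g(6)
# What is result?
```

Accumulator trace (n, acc): (6, 1) -> (5, 6) -> (4, 30) -> (3, 120) -> (2, 360) -> (1, 720) -> return 720

Answer: 720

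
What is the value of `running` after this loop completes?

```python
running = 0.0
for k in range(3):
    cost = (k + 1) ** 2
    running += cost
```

Sum of squared losses 1² + 2² + ... + 3²
`running` takes the values: 0.0 → 1.0 → 5.0 → 14.0

Answer: 14.0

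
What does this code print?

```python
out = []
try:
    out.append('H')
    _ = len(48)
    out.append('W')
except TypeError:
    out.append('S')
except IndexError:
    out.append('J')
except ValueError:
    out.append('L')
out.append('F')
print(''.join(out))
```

Execution trace: 'H' (try body) → 'S' (except TypeError) → 'F' (after the try/except). Output: HSF

Answer: HSF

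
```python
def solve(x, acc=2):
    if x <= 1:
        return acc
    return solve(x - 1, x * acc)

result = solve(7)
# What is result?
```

Accumulator trace (n, acc): (7, 2) -> (6, 14) -> (5, 84) -> (4, 420) -> (3, 1680) -> (2, 5040) -> (1, 10080) -> return 10080

Answer: 10080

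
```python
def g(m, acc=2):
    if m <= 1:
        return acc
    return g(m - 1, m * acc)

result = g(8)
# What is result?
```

Accumulator trace (n, acc): (8, 2) -> (7, 16) -> (6, 112) -> (5, 672) -> (4, 3360) -> (3, 13440) -> (2, 40320) -> (1, 80640) -> return 80640

Answer: 80640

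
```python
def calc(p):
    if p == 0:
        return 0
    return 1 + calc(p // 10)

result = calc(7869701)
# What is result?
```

Count of digits of 7869701: 7

Answer: 7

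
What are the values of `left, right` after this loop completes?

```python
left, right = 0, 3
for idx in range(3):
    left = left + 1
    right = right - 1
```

left goes 0→3, right goes 3→0
`left, right` takes the values: (0, 3) → (1, 3) → (1, 2) → (2, 2) → (2, 1) → (3, 1) → (3, 0)

Answer: 3, 0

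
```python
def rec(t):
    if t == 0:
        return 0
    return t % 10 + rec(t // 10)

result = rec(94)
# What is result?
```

Sum of digits of 94: 4 + 9 = 13

Answer: 13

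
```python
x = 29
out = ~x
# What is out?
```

Trace:
`x = 29` → x = 29
`out = ~x` → out = -30
So out = -30

Answer: -30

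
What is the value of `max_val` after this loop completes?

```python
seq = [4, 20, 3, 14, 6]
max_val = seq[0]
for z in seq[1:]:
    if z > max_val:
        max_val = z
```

Maximum of [4, 20, 3, 14, 6]
`max_val` takes the values: 4 → 20

Answer: 20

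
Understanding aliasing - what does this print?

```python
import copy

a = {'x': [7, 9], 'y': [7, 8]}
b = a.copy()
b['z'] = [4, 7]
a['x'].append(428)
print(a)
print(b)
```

Key concept: shallow copy of dict with mutable values.
Step by step:
`a = {'x': [7, 9], 'y': [7, 8]}` → a = {'x': [7, 9], 'y': [7, 8]}
`b = a.copy()` → b = {'x': [7, 9], 'y': [7, 8]}
`b['z'] = [4, 7]` → b = {'x': [7, 9], 'y': [7, 8], 'z': [4, 7]}
`a['x'].append(428)` → a = {'x': [7, 9, 428], 'y': [7, 8]}; b = {'x': [7, 9, 428], 'y': [7, 8], 'z': [4, 7]}
`print(a)` → prints {'x': [7, 9, 428], 'y': [7, 8]}
`print(b)` → prints {'x': [7, 9, 428], 'y': [7, 8], 'z': [4, 7]}

Answer:
{'x': [7, 9, 428], 'y': [7, 8]}
{'x': [7, 9, 428], 'y': [7, 8], 'z': [4, 7]}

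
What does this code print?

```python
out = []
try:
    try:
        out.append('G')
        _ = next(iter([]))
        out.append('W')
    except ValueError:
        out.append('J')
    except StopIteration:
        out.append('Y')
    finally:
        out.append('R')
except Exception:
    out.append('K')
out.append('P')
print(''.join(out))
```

Execution trace: 'G' (inner try body) → 'Y' (inner except StopIteration) → 'R' (inner finally) → 'P' (after the try/except). Output: GYRP

Answer: GYRP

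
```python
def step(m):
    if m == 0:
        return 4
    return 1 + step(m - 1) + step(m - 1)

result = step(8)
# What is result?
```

step(m) = 1 + 2·step(m-1), step(0)=4. Closed form: (4+1)·2^8 - 1 = 1279.

Answer: 1279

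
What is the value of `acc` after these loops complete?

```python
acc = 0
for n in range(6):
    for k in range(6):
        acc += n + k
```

Sum of all n+k for n,k in 6x6
`acc` takes the values: 0 → 1 → 3 → 6 → 10 → 15 → 16 → 18 → 21 → 25 → 30 → 36 → 38 → 41 → 45 → 50 → 56 → 63 → 66 → 70 → 75 → 81 → 88 → 96 → 100 → 105 → 111 → 118 → 126 → 135 → 140 → 146 → 153 → 161 → 170 → 180

Answer: 180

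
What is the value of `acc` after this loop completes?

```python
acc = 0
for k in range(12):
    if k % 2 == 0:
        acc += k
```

Sum of even numbers 0 to 11
`acc` takes the values: 0 → 2 → 6 → 12 → 20 → 30

Answer: 30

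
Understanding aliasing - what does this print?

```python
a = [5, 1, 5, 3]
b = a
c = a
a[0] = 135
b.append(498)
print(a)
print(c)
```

Key concept: multiple aliases.
Step by step:
`a = [5, 1, 5, 3]` → a = [5, 1, 5, 3]
`b = a` → b = [5, 1, 5, 3] (same object as a)
`c = a` → c = [5, 1, 5, 3] (same object as a, b)
`a[0] = 135` → a = [135, 1, 5, 3] (same object as b, c); b = [135, 1, 5, 3] (same object as a, c); c = [135, 1, 5, 3] (same object as a, b)
`b.append(498)` → a = [135, 1, 5, 3, 498] (same object as b, c); b = [135, 1, 5, 3, 498] (same object as a, c); c = [135, 1, 5, 3, 498] (same object as a, b)
`print(a)` → prints [135, 1, 5, 3, 498]
`print(c)` → prints [135, 1, 5, 3, 498]

Answer:
[135, 1, 5, 3, 498]
[135, 1, 5, 3, 498]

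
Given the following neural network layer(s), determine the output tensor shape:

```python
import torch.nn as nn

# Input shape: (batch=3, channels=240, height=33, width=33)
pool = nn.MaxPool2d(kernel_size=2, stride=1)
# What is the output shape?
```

Input: (3, 240, 33, 33) -> Output: (3, 240, 32, 32)

Answer: (3, 240, 32, 32)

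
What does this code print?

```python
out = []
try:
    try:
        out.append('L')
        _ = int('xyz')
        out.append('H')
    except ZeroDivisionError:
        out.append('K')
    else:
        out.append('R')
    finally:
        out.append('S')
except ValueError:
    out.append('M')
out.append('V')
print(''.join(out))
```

Execution trace: 'L' (inner try body) → 'S' (inner finally) → 'M' (outer except ValueError) → 'V' (after the try/except). Output: LSMV

Answer: LSMV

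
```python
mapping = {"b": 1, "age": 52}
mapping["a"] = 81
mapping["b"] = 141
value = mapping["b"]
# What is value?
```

Trace:
`mapping = {"b": 1, "age": 52}` → mapping = {'b': 1, 'age': 52}
`mapping["a"] = 81` → mapping = {'b': 1, 'age': 52, 'a': 81}
`mapping["b"] = 141` → mapping = {'b': 141, 'age': 52, 'a': 81}
`value = mapping["b"]` → value = 141
So value = 141

Answer: 141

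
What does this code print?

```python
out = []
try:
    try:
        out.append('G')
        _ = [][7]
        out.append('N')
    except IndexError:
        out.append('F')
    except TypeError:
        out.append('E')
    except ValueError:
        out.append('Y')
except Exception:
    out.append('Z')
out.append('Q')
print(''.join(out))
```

Execution trace: 'G' (inner try body) → 'F' (inner except IndexError) → 'Q' (after the try/except). Output: GFQ

Answer: GFQ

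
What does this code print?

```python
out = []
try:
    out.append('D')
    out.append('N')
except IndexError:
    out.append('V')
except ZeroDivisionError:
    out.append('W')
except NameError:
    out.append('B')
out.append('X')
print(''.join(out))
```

Execution trace: 'D' (try body) → 'N' (try body, no exception) → 'X' (after the try/except). Output: DNX

Answer: DNX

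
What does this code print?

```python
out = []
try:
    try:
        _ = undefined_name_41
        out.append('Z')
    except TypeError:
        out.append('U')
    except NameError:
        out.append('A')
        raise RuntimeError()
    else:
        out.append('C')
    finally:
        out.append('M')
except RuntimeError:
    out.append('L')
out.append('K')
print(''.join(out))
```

Execution trace: 'A' (inner except NameError) → 'M' (inner finally) → 'L' (outer except RuntimeError) → 'K' (after the try/except). Output: AMLK

Answer: AMLK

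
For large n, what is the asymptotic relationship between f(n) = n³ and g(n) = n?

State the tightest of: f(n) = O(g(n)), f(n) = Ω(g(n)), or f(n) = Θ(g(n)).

n³ vs n: f(n) = Ω(g(n)) but not O(g(n)) — n³ grows strictly faster than n.

Answer: f(n) = Ω(g(n)) but not O(g(n)) — n³ grows strictly faster than n.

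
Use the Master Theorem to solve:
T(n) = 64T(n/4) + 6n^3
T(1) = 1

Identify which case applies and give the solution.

a=64, b=4, f(n)=6n^3. log_4(64) = 3. Since c=3 = 3, Case 2 applies: T(n) = Θ(n^log_b(a) · log n) = O(n^3 log n).

Answer: O(n^3 log n) - Case 2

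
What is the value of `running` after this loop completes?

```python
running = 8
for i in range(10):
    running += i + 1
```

Start at 8, add 1 to 10 = 63
`running` takes the values: 8 → 9 → 11 → 14 → 18 → 23 → 29 → 36 → 44 → 53 → 63

Answer: 63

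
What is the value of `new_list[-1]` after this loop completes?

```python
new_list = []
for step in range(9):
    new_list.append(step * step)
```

Last element of squares 0 to 8
`new_list` takes the values: [] → [0] → [0, 1] → [0, 1, 4] → [0, 1, 4, 9] → [0, 1, 4, 9, 16] → [0, 1, 4, 9, 16, 25] → [0, 1, 4, 9, 16, 25, 36] → [0, 1, 4, 9, 16, 25, 36, 49] → [0, 1, 4, 9, 16, 25, 36, 49, 64]
So `new_list[-1]` = 64

Answer: 64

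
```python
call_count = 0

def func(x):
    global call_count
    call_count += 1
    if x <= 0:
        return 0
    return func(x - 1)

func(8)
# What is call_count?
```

Linear recursion stepping by 1: 9 calls from x=8 down to ≤0.

Answer: 9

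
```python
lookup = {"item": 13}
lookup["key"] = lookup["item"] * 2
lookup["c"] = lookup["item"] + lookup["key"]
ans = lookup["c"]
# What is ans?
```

Trace:
`lookup = {"item": 13}` → lookup = {'item': 13}
`lookup["key"] = lookup["item"] * 2` → lookup = {'item': 13, 'key': 26}
`lookup["c"] = lookup["item"] + lookup["key"]` → lookup = {'item': 13, 'key': 26, 'c': 39}
`ans = lookup["c"]` → ans = 39
So ans = 39

Answer: 39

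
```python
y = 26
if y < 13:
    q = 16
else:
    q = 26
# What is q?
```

Trace:
`y = 26` → y = 26
`if y < 13: ...` → y < 13 is False, take else branch → q = 26
So q = 26

Answer: 26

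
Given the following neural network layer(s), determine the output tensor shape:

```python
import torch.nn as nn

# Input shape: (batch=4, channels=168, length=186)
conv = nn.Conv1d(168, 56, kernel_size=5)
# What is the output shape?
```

Input: (4, 168, 186) -> Output: (4, 56, 182)

Answer: (4, 56, 182)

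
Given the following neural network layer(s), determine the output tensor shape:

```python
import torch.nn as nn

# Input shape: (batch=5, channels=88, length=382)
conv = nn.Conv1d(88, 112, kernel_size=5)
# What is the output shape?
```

Input: (5, 88, 382) -> Output: (5, 112, 378)

Answer: (5, 112, 378)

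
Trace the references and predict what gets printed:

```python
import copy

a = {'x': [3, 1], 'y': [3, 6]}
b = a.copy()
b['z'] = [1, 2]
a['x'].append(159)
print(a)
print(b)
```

Key concept: shallow copy of dict with mutable values.
Step by step:
`a = {'x': [3, 1], 'y': [3, 6]}` → a = {'x': [3, 1], 'y': [3, 6]}
`b = a.copy()` → b = {'x': [3, 1], 'y': [3, 6]}
`b['z'] = [1, 2]` → b = {'x': [3, 1], 'y': [3, 6], 'z': [1, 2]}
`a['x'].append(159)` → a = {'x': [3, 1, 159], 'y': [3, 6]}; b = {'x': [3, 1, 159], 'y': [3, 6], 'z': [1, 2]}
`print(a)` → prints {'x': [3, 1, 159], 'y': [3, 6]}
`print(b)` → prints {'x': [3, 1, 159], 'y': [3, 6], 'z': [1, 2]}

Answer:
{'x': [3, 1, 159], 'y': [3, 6]}
{'x': [3, 1, 159], 'y': [3, 6], 'z': [1, 2]}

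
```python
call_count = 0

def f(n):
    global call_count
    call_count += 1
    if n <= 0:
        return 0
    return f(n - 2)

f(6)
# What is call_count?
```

Linear recursion stepping by 2: 4 calls from n=6 down to ≤0.

Answer: 4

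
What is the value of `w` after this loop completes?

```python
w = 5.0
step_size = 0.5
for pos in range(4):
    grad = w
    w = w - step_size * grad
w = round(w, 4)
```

Gradient descent: w = 5.0 * (1 - 0.5)^4
`w` takes the values: 5.0 → 2.5 → 1.25 → 0.625 → 0.3125

Answer: 0.3125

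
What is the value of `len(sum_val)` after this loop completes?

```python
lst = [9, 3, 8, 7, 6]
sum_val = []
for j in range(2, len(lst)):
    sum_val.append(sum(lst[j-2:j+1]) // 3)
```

Number of 3-element averages
`sum_val` takes the values: [] → [6] → [6, 6] → [6, 6, 7]
So `len(sum_val)` = 3

Answer: 3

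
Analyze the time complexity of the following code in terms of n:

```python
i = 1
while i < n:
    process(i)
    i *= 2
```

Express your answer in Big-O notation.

This is Logarithmic loop. Time complexity: O(log n).

Answer: O(log n)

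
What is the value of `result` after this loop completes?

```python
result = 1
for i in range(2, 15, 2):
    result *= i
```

Product of even numbers 2 to 14
`result` takes the values: 1 → 2 → 8 → 48 → 384 → 3840 → 46080 → 645120

Answer: 645120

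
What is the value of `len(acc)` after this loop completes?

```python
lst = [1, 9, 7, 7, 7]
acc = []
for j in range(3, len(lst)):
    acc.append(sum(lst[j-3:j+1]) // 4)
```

Number of 4-element averages
`acc` takes the values: [] → [6] → [6, 7]
So `len(acc)` = 2

Answer: 2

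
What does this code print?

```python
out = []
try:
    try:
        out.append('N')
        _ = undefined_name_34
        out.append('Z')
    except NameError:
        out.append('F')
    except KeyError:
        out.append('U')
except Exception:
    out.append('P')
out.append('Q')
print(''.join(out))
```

Execution trace: 'N' (inner try body) → 'F' (inner except NameError) → 'Q' (after the try/except). Output: NFQ

Answer: NFQ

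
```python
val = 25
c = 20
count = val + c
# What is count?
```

Trace:
`val = 25` → val = 25
`c = 20` → c = 20
`count = val + c` → count = 45
So count = 45

Answer: 45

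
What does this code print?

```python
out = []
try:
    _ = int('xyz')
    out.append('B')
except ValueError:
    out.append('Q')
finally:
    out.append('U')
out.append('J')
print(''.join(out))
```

Execution trace: 'Q' (except ValueError) → 'U' (finally) → 'J' (after the try/except). Output: QUJ

Answer: QUJ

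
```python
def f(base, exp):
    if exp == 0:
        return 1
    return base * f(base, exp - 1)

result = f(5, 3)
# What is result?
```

f(5, 3) = 5 * 5 * 5 = 125

Answer: 125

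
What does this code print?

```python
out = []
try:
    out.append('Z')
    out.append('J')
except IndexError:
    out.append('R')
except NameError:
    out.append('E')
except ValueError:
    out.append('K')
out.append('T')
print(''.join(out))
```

Execution trace: 'Z' (try body) → 'J' (try body, no exception) → 'T' (after the try/except). Output: ZJT

Answer: ZJT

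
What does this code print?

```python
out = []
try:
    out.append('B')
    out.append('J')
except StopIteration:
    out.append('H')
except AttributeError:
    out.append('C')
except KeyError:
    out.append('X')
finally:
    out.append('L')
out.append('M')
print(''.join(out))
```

Execution trace: 'B' (try body) → 'J' (try body, no exception) → 'L' (finally) → 'M' (after the try/except). Output: BJLM

Answer: BJLM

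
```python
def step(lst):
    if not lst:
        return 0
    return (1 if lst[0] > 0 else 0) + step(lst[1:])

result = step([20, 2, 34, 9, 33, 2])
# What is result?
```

Count of positive elements in [20, 2, 34, 9, 33, 2] = 6

Answer: 6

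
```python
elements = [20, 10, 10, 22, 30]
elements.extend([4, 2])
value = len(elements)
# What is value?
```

Trace:
`elements = [20, 10, 10, 22, 30]` → elements = [20, 10, 10, 22, 30]
`elements.extend([4, 2])` → elements = [20, 10, 10, 22, 30, 4, 2]
`value = len(elements)` → value = 7
So value = 7

Answer: 7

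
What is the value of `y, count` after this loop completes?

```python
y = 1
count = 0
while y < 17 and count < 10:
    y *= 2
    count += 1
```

Double until >= 17 or 10 iterations
`y, count` takes the values: (1, 0) → (2, 0) → (2, 1) → (4, 1) → (4, 2) → (8, 2) → (8, 3) → (16, 3) → (16, 4) → (32, 4) → (32, 5)

Answer: 32, 5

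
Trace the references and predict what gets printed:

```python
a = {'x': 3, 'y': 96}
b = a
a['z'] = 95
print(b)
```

Key concept: dict aliasing.
Step by step:
`a = {'x': 3, 'y': 96}` → a = {'x': 3, 'y': 96}
`b = a` → b = {'x': 3, 'y': 96} (same object as a)
`a['z'] = 95` → a = {'x': 3, 'y': 96, 'z': 95} (same object as b); b = {'x': 3, 'y': 96, 'z': 95} (same object as a)
`print(b)` → prints {'x': 3, 'y': 96, 'z': 95}

Answer: {'x': 3, 'y': 96, 'z': 95}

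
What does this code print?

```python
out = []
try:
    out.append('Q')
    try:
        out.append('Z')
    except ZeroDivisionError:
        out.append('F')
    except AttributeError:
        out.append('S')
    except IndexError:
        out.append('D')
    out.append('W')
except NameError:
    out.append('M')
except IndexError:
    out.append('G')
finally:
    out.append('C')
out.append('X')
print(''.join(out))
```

Execution trace: 'Q' (try body) → 'Z' (inner try body, no exception) → 'W' (try body, no exception) → 'C' (finally) → 'X' (after the try/except). Output: QZWCX

Answer: QZWCX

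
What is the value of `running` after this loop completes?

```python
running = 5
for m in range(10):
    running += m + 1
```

Start at 5, add 1 to 10 = 60
`running` takes the values: 5 → 6 → 8 → 11 → 15 → 20 → 26 → 33 → 41 → 50 → 60

Answer: 60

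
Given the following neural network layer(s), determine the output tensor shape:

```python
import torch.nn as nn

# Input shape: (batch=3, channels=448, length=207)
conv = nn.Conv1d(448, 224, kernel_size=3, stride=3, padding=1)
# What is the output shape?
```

Input: (3, 448, 207) -> Output: (3, 224, 69)

Answer: (3, 224, 69)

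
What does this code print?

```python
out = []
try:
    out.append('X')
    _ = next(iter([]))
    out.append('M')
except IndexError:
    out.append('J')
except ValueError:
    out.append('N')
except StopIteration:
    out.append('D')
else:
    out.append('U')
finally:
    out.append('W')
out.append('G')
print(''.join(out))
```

Execution trace: 'X' (try body) → 'D' (except StopIteration) → 'W' (finally) → 'G' (after the try/except). Output: XDWG

Answer: XDWG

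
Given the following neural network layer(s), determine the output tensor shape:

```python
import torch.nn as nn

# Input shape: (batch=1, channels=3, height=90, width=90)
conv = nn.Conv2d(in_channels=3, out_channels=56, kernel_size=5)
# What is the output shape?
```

Input: (1, 3, 90, 90) -> Output: (1, 56, 86, 86)

Answer: (1, 56, 86, 86)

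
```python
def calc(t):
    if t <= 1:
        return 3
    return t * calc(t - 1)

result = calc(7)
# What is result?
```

calc(7) = 7 * 6 * 5 * 4 * 3 * 2 * 3 = 15120

Answer: 15120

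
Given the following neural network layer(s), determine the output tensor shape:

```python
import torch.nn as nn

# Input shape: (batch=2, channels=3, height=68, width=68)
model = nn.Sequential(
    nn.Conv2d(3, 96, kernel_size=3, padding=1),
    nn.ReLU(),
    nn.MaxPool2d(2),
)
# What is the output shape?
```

Input: (2, 3, 68, 68) -> after Conv2d: (2, 96, 68, 68) -> after ReLU: (2, 96, 68, 68) -> Output: (2, 96, 34, 34)

Answer: (2, 96, 34, 34)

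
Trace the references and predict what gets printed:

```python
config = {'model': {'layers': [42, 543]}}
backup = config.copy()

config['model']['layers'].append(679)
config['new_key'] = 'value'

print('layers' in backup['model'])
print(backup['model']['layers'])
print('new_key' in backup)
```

Key concept: shallow copy gotcha with nested dict.
Step by step:
`config = {'model': {'layers': [42, 543]}}` → config = {'model': {'layers': [42, 543]}}
`backup = config.copy()` → backup = {'model': {'layers': [42, 543]}}
`config['model']['layers'].append(679)` → config = {'model': {'layers': [42, 543, 679]}}; backup = {'model': {'layers': [42, 543, 679]}}
`config['new_key'] = 'value'` → config = {'model': {'layers': [42, 543, 679]}, 'new_key': 'value'}
`print('layers' in backup['model'])` → prints True
`print(backup['model']['layers'])` → prints [42, 543, 679]
`print('new_key' in backup)` → prints False

Answer:
True
[42, 543, 679]
False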